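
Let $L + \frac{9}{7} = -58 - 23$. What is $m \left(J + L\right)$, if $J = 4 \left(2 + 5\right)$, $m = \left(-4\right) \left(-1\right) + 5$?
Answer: $- \frac{3420}{7} \approx -488.57$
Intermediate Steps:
$m = 9$ ($m = 4 + 5 = 9$)
$L = - \frac{576}{7}$ ($L = - \frac{9}{7} - 81 = - \frac{576}{7} \approx -82.286$)
$J = 28$ ($J = 4 \cdot 7 = 28$)
$m \left(J + L\right) = 9 \left(28 - \frac{576}{7}\right) = 9 \left(- \frac{380}{7}\right) = - \frac{3420}{7}$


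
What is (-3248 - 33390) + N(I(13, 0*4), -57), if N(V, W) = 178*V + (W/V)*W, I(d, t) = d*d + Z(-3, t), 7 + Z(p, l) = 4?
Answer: -1173691/166 ≈ -7070.4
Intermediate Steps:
Z(p, l) = -3 (Z(p, l) = -7 + 4 = -3)
I(d, t) = -3 + d² (I(d, t) = d*d - 3 = d² - 3 = -3 + d²)
N(V, W) = 178*V + W²/V
(-3248 - 33390) + N(I(13, 0*4), -57) = (-3248 - 33390) + (178*(-3 + 13²) + (-57)²/(-3 + 13²)) = -36638 + (178*(-3 + 169) + 3249/(-3 + 169)) = -36638 + (178*166 + 3249/166) = -36638 + (29548 + (1/166)*3249) = -36638 + (29548 + 3249/166) = -36638 + 4908217/166 = -1173691/166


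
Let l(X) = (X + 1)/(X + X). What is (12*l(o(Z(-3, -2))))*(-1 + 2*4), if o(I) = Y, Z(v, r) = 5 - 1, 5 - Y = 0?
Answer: 252/5 ≈ 50.400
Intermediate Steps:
Y = 5 (Y = 5 - 1*0 = 5 + 0 = 5)
Z(v, r) = 4
o(I) = 5
l(X) = (1 + X)/(2*X) (l(X) = (1 + X)/((2*X)) = (1 + X)*(1/(2*X)) = (1 + X)/(2*X))
(12*l(o(Z(-3, -2))))*(-1 + 2*4) = (12*((½)*(1 + 5)/5))*(-1 + 2*4) = (12*((½)*(⅕)*6))*(-1 + 8) = (12*(⅗))*7 = (36/5)*7 = 252/5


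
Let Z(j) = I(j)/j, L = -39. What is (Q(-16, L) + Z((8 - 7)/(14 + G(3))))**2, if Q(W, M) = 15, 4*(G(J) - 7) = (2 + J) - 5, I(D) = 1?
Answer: 1296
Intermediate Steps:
G(J) = 25/4 + J/4 (G(J) = 7 + ((2 + J) - 5)/4 = 7 + (-3 + J)/4 = 7 + (-3/4 + J/4) = 25/4 + J/4)
Z(j) = 1/j
(Q(-16, L) + Z((8 - 7)/(14 + G(3))))**2 = (15 + 1/((8 - 7)/(14 + (25/4 + (1/4)*3))))**2 = (15 + 1/(1/(14 + (25/4 + 3/4))))**2 = (15 + 1/(1/(14 + 7)))**2 = (15 + 1/(1/21))**2 = (15 + 21)**2 = 36**2 = 1296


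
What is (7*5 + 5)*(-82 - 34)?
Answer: -4640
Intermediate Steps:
(7*5 + 5)*(-82 - 34) = (35 + 5)*(-116) = 40*(-116) = -4640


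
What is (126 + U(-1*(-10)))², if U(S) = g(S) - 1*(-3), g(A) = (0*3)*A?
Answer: 16641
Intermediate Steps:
g(A) = 0 (g(A) = 0*A = 0)
U(S) = 3 (U(S) = 0 - 1*(-3) = 0 + 3 = 3)
(126 + U(-1*(-10)))² = (126 + 3)² = 129² = 16641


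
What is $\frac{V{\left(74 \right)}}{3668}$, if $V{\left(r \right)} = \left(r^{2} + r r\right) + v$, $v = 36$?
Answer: $\frac{2747}{917} \approx 2.9956$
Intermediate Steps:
$V{\left(r \right)} = 36 + 2 r^{2}$ ($V{\left(r \right)} = \left(r^{2} + r r\right) + 36 = \left(r^{2} + r^{2}\right) + 36 = 2 r^{2} + 36 = 36 + 2 r^{2}$)
$\frac{V{\left(74 \right)}}{3668} = \frac{36 + 2 \cdot 74^{2}}{3668} = \left(36 + 2 \cdot 5476\right) \frac{1}{3668} = \left(36 + 10952\right) \frac{1}{3668} = 10988 \cdot \frac{1}{3668} = \frac{2747}{917}$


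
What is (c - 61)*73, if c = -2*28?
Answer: -8541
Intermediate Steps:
c = -56
(c - 61)*73 = (-56 - 61)*73 = -117*73 = -8541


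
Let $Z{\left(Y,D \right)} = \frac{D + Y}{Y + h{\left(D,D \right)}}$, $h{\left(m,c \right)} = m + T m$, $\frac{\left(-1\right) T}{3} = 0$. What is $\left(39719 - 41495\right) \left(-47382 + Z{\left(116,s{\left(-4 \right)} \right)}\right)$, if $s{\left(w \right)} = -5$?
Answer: $84148656$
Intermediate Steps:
$T = 0$ ($T = \left(-3\right) 0 = 0$)
$h{\left(m,c \right)} = m$ ($h{\left(m,c \right)} = m + 0 m = m + 0 = m$)
$Z{\left(Y,D \right)} = 1$ ($Z{\left(Y,D \right)} = \frac{D + Y}{Y + D} = \frac{D + Y}{D + Y} = 1$)
$\left(39719 - 41495\right) \left(-47382 + Z{\left(116,s{\left(-4 \right)} \right)}\right) = \left(39719 - 41495\right) \left(-47382 + 1\right) = \left(-1776\right) \left(-47381\right) = 84148656$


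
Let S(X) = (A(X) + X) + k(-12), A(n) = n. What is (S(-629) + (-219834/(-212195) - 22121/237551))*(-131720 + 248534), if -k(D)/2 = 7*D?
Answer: -6412650398458302354/50407134445 ≈ -1.2722e+8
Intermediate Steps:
k(D) = -14*D
S(X) = 168 + 2*X (S(X) = (X + X) - 14*(-12) = 2*X + 168 = 168 + 2*X)
(S(-629) + (-219834/(-212195) - 22121/237551))*(-131720 + 248534) = ((168 + 2*(-629)) + (-219834/(-212195) - 22121/237551))*(-131720 + 248534) = ((168 - 1258) + (-219834*(-1/212195) - 22121*1/237551))*116814 = (-1090 + (219834/212195 - 22121/237551))*116814 = (-1090 + 47527820939/50407134445)*116814 = -54896248724111/50407134445*116814 = -6412650398458302354/50407134445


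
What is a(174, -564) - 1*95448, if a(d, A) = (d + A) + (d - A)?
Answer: -95100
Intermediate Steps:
a(d, A) = 2*d (a(d, A) = (A + d) + (d - A) = 2*d)
a(174, -564) - 1*95448 = 2*174 - 1*95448 = 348 - 95448 = -95100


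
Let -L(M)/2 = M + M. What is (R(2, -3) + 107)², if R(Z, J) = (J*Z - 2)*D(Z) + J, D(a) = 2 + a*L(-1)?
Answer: 576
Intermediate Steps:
L(M) = -4*M (L(M) = -2*(M + M) = -4*M)
D(a) = 2 + 4*a (D(a) = 2 + a*(-4*(-1)) = 2 + a*4 = 2 + 4*a)
R(Z, J) = J + (-2 + J*Z)*(2 + 4*Z) (R(Z, J) = (J*Z - 2)*(2 + 4*Z) + J = (-2 + J*Z)*(2 + 4*Z) + J = J + (-2 + J*Z)*(2 + 4*Z))
(R(2, -3) + 107)² = ((-4 - 3 - 8*2 + 2*(-3)*2*(1 + 2*2)) + 107)² = ((-4 - 3 - 16 + 2*(-3)*2*(1 + 4)) + 107)² = ((-4 - 3 - 16 + 2*(-3)*2*5) + 107)² = ((-4 - 3 - 16 - 60) + 107)² = (-83 + 107)² = 24² = 576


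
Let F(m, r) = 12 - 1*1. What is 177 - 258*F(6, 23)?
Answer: -2661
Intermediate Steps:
F(m, r) = 11 (F(m, r) = 12 - 1 = 11)
177 - 258*F(6, 23) = 177 - 258*11 = 177 - 2838 = -2661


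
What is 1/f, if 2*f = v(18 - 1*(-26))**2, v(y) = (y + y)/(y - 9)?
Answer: 1225/3872 ≈ 0.31637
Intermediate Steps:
v(y) = 2*y/(-9 + y) (v(y) = (2*y)/(-9 + y) = 2*y/(-9 + y))
f = 3872/1225 (f = (2*(18 - 1*(-26))/(-9 + (18 - 1*(-26))))**2/2 = (2*(18 + 26)/(-9 + (18 + 26)))**2/2 = (2*44/(-9 + 44))**2/2 = (2*44/35)**2/2 = (2*44*(1/35))**2/2 = (88/35)**2/2 = (1/2)*(7744/1225) = 3872/1225 ≈ 3.1608)
1/f = 1/(3872/1225) = 1225/3872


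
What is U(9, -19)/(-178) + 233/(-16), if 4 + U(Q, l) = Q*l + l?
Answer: -19185/1424 ≈ -13.473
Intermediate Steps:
U(Q, l) = -4 + l + Q*l (U(Q, l) = -4 + (Q*l + l) = -4 + (l + Q*l) = -4 + l + Q*l)
U(9, -19)/(-178) + 233/(-16) = (-4 - 19 + 9*(-19))/(-178) + 233/(-16) = (-4 - 19 - 171)*(-1/178) + 233*(-1/16) = -194*(-1/178) - 233/16 = 97/89 - 233/16 = -19185/1424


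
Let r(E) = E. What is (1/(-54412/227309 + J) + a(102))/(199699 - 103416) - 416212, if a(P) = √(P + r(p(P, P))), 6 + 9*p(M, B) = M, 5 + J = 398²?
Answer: -1442888000107966977175/3466714078661757 + 13*√6/288849 ≈ -4.1621e+5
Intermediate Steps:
J = 158399 (J = -5 + 398² = -5 + 158404 = 158399)
p(M, B) = -⅔ + M/9
a(P) = √(-⅔ + 10*P/9) (a(P) = √(P + (-⅔ + P/9)) = √(-⅔ + 10*P/9))
(1/(-54412/227309 + J) + a(102))/(199699 - 103416) - 416212 = (1/(-54412/227309 + 158399) + √(-6 + 10*102)/3)/(199699 - 103416) - 416212 = (1/(-54412*1/227309 + 158399) + √(-6 + 1020)/3)/96283 - 416212 = (1/(-54412/227309 + 158399) + √1014/3)*(1/96283) - 416212 = (1/(36005463879/227309) + (13*√6)/3)*(1/96283) - 416212 = (227309/36005463879 + 13*√6/3)*(1/96283) - 416212 = (227309/3466714078661757 + 13*√6/288849) - 416212 = -1442888000107966977175/3466714078661757 + 13*√6/288849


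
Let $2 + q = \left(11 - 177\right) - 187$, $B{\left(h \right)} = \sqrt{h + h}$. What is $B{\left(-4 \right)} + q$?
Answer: $-355 + 2 i \sqrt{2} \approx -355.0 + 2.8284 i$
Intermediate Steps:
$B{\left(h \right)} = \sqrt{2} \sqrt{h}$ ($B{\left(h \right)} = \sqrt{2 h} = \sqrt{2} \sqrt{h}$)
$q = -355$ ($q = -2 + \left(\left(11 - 177\right) - 187\right) = -2 - 353 = -355$)
$B{\left(-4 \right)} + q = \sqrt{2} \sqrt{-4} - 355 = \sqrt{2} \cdot 2 i - 355 = 2 i \sqrt{2} - 355 = -355 + 2 i \sqrt{2}$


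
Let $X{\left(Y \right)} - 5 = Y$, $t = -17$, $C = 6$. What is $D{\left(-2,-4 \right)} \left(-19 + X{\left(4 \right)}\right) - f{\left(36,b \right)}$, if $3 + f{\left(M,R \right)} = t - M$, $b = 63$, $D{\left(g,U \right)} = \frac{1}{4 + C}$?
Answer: $55$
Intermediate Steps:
$X{\left(Y \right)} = 5 + Y$
$D{\left(g,U \right)} = \frac{1}{10}$ ($D{\left(g,U \right)} = \frac{1}{4 + 6} = \frac{1}{10}$)
$f{\left(M,R \right)} = -20 - M$ ($f{\left(M,R \right)} = -3 - \left(17 + M\right) = -20 - M$)
$D{\left(-2,-4 \right)} \left(-19 + X{\left(4 \right)}\right) - f{\left(36,b \right)} = \frac{-19 + \left(5 + 4\right)}{10} - \left(-20 - 36\right) = \frac{-19 + 9}{10} - \left(-20 - 36\right) = \frac{1}{10} \left(-10\right) - -56 = -1 + 56 = 55$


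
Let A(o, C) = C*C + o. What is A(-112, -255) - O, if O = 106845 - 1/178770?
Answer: -7496183639/178770 ≈ -41932.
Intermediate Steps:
A(o, C) = o + C² (A(o, C) = C² + o = o + C²)
O = 19100680649/178770 (O = 106845 - 1*1/178770 = 106845 - 1/178770 = 19100680649/178770 ≈ 1.0685e+5)
A(-112, -255) - O = (-112 + (-255)²) - 1*19100680649/178770 = (-112 + 65025) - 19100680649/178770 = 64913 - 19100680649/178770 = -7496183639/178770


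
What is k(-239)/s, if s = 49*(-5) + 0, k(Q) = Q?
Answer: 239/245 ≈ 0.97551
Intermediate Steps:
s = -245 (s = -245 + 0 = -245)
k(-239)/s = -239/(-245) = -239*(-1/245) = 239/245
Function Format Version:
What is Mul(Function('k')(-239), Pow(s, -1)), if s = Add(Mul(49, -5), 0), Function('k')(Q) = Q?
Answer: Rational(239, 245) ≈ 0.97551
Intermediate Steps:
s = -245 (s = Add(-245, 0) = -245)
Mul(Function('k')(-239), Pow(s, -1)) = Mul(-239, Pow(-245, -1)) = Mul(-239, Rational(-1, 245)) = Rational(239, 245)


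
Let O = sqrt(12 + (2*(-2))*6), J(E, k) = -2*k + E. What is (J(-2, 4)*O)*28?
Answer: -560*I*sqrt(3) ≈ -969.95*I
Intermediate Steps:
J(E, k) = E - 2*k
O = 2*I*sqrt(3) (O = sqrt(12 - 4*6) = sqrt(12 - 24) = sqrt(-12) = 2*I*sqrt(3) ≈ 3.4641*I)
(J(-2, 4)*O)*28 = ((-2 - 2*4)*(2*I*sqrt(3)))*28 = ((-2 - 8)*(2*I*sqrt(3)))*28 = -20*I*sqrt(3)*28 = -560*I*sqrt(3)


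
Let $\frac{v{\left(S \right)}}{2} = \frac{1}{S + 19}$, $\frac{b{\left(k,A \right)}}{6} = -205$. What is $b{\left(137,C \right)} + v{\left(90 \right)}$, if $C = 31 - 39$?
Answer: $- \frac{134068}{109} \approx -1230.0$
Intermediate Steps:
$C = -8$ ($C = 31 - 39 = -8$)
$b{\left(k,A \right)} = -1230$ ($b{\left(k,A \right)} = 6 \left(-205\right) = -1230$)
$v{\left(S \right)} = \frac{2}{19 + S}$ ($v{\left(S \right)} = \frac{2}{S + 19} = \frac{2}{19 + S}$)
$b{\left(137,C \right)} + v{\left(90 \right)} = -1230 + \frac{2}{19 + 90} = -1230 + \frac{2}{109} = - \frac{134068}{109}$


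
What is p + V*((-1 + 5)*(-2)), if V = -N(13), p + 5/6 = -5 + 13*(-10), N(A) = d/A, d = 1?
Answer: -10547/78 ≈ -135.22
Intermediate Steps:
N(A) = 1/A
p = -815/6 (p = -⅚ + (-5 + 13*(-10)) = -⅚ + (-5 - 130) = -⅚ - 135 = -815/6 ≈ -135.83)
V = -1/13 ≈ -0.076923
p + V*((-1 + 5)*(-2)) = -815/6 - (-1 + 5)*(-2)/13 = -815/6 - 4*(-2)/13 = -815/6 - 1/13*(-8) = -815/6 + 8/13 = -10547/78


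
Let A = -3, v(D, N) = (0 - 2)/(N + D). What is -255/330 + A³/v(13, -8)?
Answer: 734/11 ≈ 66.727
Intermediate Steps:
v(D, N) = -2/(D + N)
-255/330 + A³/v(13, -8) = -255/330 + (-3)³/((-2/(13 - 8))) = -255*1/330 - 27/((-2/5)) = -17/22 - 27/((-2*⅕)) = -17/22 - 27/(-⅖) = -17/22 - 27*(-5/2) = -17/22 + 135/2 = 734/11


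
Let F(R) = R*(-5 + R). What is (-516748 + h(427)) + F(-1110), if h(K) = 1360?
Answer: 722262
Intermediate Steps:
(-516748 + h(427)) + F(-1110) = (-516748 + 1360) - 1110*(-5 - 1110) = -515388 - 1110*(-1115) = -515388 + 1237650 = 722262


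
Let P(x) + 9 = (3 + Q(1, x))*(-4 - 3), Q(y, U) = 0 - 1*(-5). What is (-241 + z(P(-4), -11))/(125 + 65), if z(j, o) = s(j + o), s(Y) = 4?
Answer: -237/190 ≈ -1.2474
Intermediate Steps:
Q(y, U) = 5 (Q(y, U) = 0 + 5 = 5)
P(x) = -65 (P(x) = -9 + (3 + 5)*(-4 - 3) = -9 + 8*(-7) = -9 - 56 = -65)
z(j, o) = 4
(-241 + z(P(-4), -11))/(125 + 65) = (-241 + 4)/(125 + 65) = -237/190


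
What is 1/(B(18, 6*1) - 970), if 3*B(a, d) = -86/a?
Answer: -27/26233 ≈ -0.0010292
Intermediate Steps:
B(a, d) = -86/(3*a) (B(a, d) = (-86/a)/3 = -86/(3*a))
1/(B(18, 6*1) - 970) = 1/(-86/3/18 - 970) = 1/(-86/3*1/18 - 970) = 1/(-43/27 - 970) = 1/(-26233/27) = -27/26233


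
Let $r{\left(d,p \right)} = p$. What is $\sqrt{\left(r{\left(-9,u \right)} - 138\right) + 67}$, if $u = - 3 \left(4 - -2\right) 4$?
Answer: $i \sqrt{143} \approx 11.958 i$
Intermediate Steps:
$u = -72$ ($u = - 3 \left(4 + 2\right) 4 = \left(-3\right) 6 \cdot 4 = \left(-18\right) 4 = -72$)
$\sqrt{\left(r{\left(-9,u \right)} - 138\right) + 67} = \sqrt{\left(-72 - 138\right) + 67} = \sqrt{-210 + 67} = \sqrt{-143} = i \sqrt{143}$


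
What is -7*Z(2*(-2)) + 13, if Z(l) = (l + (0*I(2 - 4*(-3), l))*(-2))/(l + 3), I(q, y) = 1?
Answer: -15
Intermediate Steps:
Z(l) = l/(3 + l) (Z(l) = (l + (0*1)*(-2))/(l + 3) = (l + 0*(-2))/(3 + l) = (l + 0)/(3 + l) = l/(3 + l))
-7*Z(2*(-2)) + 13 = -7*2*(-2)/(3 + 2*(-2)) + 13 = -(-28)/(3 - 4) + 13 = -(-28)/(-1) + 13 = -(-28)*(-1) + 13 = -7*4 + 13 = -28 + 13 = -15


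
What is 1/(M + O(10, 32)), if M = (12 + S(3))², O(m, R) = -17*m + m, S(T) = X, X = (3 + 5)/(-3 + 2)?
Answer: -1/144 ≈ -0.0069444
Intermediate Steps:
X = -8 (X = 8/(-1) = 8*(-1) = -8)
S(T) = -8
O(m, R) = -16*m
M = 16 (M = (12 - 8)² = 4² = 16)
1/(M + O(10, 32)) = 1/(16 - 16*10) = 1/(16 - 160) = 1/(-144) = -1/144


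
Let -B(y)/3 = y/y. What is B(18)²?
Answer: 9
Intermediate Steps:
B(y) = -3 (B(y) = -3*y/y = -3*1 = -3)
B(18)² = (-3)² = 9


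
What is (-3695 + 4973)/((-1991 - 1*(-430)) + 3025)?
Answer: 213/244 ≈ 0.87295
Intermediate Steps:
(-3695 + 4973)/((-1991 - 1*(-430)) + 3025) = 1278/((-1991 + 430) + 3025) = 1278/(-1561 + 3025) = 1278/1464 = 1278*(1/1464) = 213/244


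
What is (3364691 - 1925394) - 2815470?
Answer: -1376173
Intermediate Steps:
(3364691 - 1925394) - 2815470 = 1439297 - 2815470 = -1376173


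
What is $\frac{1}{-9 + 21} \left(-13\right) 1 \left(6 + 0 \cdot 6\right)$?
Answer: $- \frac{13}{2} \approx -6.5$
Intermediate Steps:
$\frac{1}{-9 + 21} \left(-13\right) 1 \left(6 + 0 \cdot 6\right) = \frac{1}{12} \left(-13\right) 1 \left(6 + 0\right) = \frac{1}{12} \left(-13\right) 1 \cdot 6 = \left(- \frac{13}{12}\right) 6 = - \frac{13}{2}$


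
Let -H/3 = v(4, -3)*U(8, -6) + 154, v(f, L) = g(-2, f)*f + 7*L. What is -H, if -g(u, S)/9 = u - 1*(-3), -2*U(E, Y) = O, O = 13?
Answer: 3147/2 ≈ 1573.5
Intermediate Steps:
U(E, Y) = -13/2 (U(E, Y) = -½*13 = -13/2)
g(u, S) = -27 - 9*u (g(u, S) = -9*(u - 1*(-3)) = -9*(u + 3) = -9*(3 + u) = -27 - 9*u)
v(f, L) = -9*f + 7*L (v(f, L) = (-27 - 9*(-2))*f + 7*L = (-27 + 18)*f + 7*L = -9*f + 7*L)
H = -3147/2 (H = -3*((-9*4 + 7*(-3))*(-13/2) + 154) = -3*((-36 - 21)*(-13/2) + 154) = -3*(-57*(-13/2) + 154) = -3*(741/2 + 154) = -3*1049/2 = -3147/2 ≈ -1573.5)
-H = -1*(-3147/2) = 3147/2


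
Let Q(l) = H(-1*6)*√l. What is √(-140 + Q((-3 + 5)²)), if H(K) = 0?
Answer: 2*I*√35 ≈ 11.832*I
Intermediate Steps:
Q(l) = 0 (Q(l) = 0*√l = 0)
√(-140 + Q((-3 + 5)²)) = √(-140 + 0) = √(-140) = 2*I*√35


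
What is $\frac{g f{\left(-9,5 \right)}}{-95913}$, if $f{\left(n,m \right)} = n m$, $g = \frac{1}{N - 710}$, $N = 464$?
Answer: $- \frac{5}{2621622} \approx -1.9072 \cdot 10^{-6}$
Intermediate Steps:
$g = - \frac{1}{246}$ ($g = \frac{1}{464 - 710} = \frac{1}{-246} = - \frac{1}{246} \approx -0.004065$)
$f{\left(n,m \right)} = m n$
$\frac{g f{\left(-9,5 \right)}}{-95913} = \frac{\left(- \frac{1}{246}\right) 5 \left(-9\right)}{-95913} = \left(- \frac{1}{246}\right) \left(-45\right) \left(- \frac{1}{95913}\right) = \frac{15}{82} \left(- \frac{1}{95913}\right) = - \frac{5}{2621622}$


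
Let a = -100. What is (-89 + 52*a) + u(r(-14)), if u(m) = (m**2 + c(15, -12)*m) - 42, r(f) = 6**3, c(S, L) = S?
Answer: 44565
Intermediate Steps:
r(f) = 216
u(m) = -42 + m**2 + 15*m (u(m) = (m**2 + 15*m) - 42 = -42 + m**2 + 15*m)
(-89 + 52*a) + u(r(-14)) = (-89 + 52*(-100)) + (-42 + 216**2 + 15*216) = (-89 - 5200) + (-42 + 46656 + 3240) = -5289 + 49854 = 44565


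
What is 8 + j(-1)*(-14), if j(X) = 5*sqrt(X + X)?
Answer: 8 - 70*I*sqrt(2) ≈ 8.0 - 98.995*I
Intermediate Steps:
j(X) = 5*sqrt(2)*sqrt(X) (j(X) = 5*sqrt(2*X) = 5*(sqrt(2)*sqrt(X)) = 5*sqrt(2)*sqrt(X))
8 + j(-1)*(-14) = 8 + (5*sqrt(2)*sqrt(-1))*(-14) = 8 + (5*sqrt(2)*I)*(-14) = 8 + (5*I*sqrt(2))*(-14) = 8 - 70*I*sqrt(2)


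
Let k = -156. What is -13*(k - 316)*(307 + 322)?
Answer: 3859544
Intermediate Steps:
-13*(k - 316)*(307 + 322) = -13*(-156 - 316)*(307 + 322) = -(-6136)*629 = -13*(-296888) = 3859544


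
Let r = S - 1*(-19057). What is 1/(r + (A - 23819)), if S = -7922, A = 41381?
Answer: 1/28697 ≈ 3.4847e-5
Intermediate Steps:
r = 11135 (r = -7922 - 1*(-19057) = -7922 + 19057 = 11135)
1/(r + (A - 23819)) = 1/(11135 + (41381 - 23819)) = 1/(11135 + 17562) = 1/28697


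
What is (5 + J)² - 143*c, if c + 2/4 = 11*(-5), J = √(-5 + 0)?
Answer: 15913/2 + 10*I*√5 ≈ 7956.5 + 22.361*I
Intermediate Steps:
J = I*√5 (J = √(-5) = I*√5 ≈ 2.2361*I)
c = -111/2 (c = -½ + 11*(-5) = -½ - 55 = -111/2 ≈ -55.500)
(5 + J)² - 143*c = (5 + I*√5)² - 143*(-111/2) = (5 + I*√5)² + 15873/2 = 15873/2 + (5 + I*√5)²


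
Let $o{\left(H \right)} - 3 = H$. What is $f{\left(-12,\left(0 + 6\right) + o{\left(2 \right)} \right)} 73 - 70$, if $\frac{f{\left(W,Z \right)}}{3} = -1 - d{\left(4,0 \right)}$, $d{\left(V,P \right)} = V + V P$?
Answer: $-1165$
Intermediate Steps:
$d{\left(V,P \right)} = V + P V$
$o{\left(H \right)} = 3 + H$
$f{\left(W,Z \right)} = -15$ ($f{\left(W,Z \right)} = 3 \left(-1 - 4 \left(1 + 0\right)\right) = 3 \left(-1 - 4 \cdot 1\right) = 3 \left(-1 - 4\right) = 3 \left(-5\right) = -15$)
$f{\left(-12,\left(0 + 6\right) + o{\left(2 \right)} \right)} 73 - 70 = \left(-15\right) 73 - 70 = -1095 - 70 = -1165$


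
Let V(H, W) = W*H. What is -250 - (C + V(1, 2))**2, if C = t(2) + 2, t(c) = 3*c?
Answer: -350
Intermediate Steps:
V(H, W) = H*W
C = 8 (C = 3*2 + 2 = 6 + 2 = 8)
-250 - (C + V(1, 2))**2 = -250 - (8 + 1*2)**2 = -250 - (8 + 2)**2 = -250 - 1*10**2 = -250 - 1*100 = -250 - 100 = -350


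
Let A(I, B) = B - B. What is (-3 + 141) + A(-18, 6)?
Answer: 138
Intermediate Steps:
A(I, B) = 0
(-3 + 141) + A(-18, 6) = (-3 + 141) + 0 = 138 + 0 = 138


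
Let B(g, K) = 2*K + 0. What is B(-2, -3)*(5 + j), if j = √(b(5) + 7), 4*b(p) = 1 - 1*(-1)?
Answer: -30 - 3*√30 ≈ -46.432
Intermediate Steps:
b(p) = ½ (b(p) = (1 - 1*(-1))/4 = (1 + 1)/4 = (¼)*2 = ½)
B(g, K) = 2*K
j = √30/2 (j = √(½ + 7) = √(15/2) = √30/2 ≈ 2.7386)
B(-2, -3)*(5 + j) = (2*(-3))*(5 + √30/2) = -6*(5 + √30/2) = -30 - 3*√30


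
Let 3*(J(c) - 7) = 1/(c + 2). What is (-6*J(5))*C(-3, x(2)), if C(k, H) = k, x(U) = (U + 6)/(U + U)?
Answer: 888/7 ≈ 126.86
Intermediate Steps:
x(U) = (6 + U)/(2*U) (x(U) = (6 + U)/((2*U)) = (6 + U)*(1/(2*U)) = (6 + U)/(2*U))
J(c) = 7 + 1/(3*(2 + c)) (J(c) = 7 + 1/(3*(c + 2)) = 7 + 1/(3*(2 + c)))
(-6*J(5))*C(-3, x(2)) = -2*(43 + 21*5)/(2 + 5)*(-3) = -2*(43 + 105)/7*(-3) = -2*148/7*(-3) = -6*148/21*(-3) = -296/7*(-3) = 888/7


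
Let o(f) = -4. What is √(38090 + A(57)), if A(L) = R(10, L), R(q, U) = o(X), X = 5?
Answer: √38086 ≈ 195.16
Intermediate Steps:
R(q, U) = -4
A(L) = -4
√(38090 + A(57)) = √(38090 - 4) = √38086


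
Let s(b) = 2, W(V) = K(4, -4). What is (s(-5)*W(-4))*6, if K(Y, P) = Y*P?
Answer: -192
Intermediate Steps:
K(Y, P) = P*Y
W(V) = -16 (W(V) = -4*4 = -16)
(s(-5)*W(-4))*6 = (2*(-16))*6 = -32*6 = -192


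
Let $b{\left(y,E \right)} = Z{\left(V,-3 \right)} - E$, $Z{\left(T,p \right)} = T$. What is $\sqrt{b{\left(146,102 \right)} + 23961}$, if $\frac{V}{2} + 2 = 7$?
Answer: $\sqrt{23869} \approx 154.5$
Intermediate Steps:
$V = 10$ ($V = -4 + 2 \cdot 7 = -4 + 14 = 10$)
$b{\left(y,E \right)} = 10 - E$
$\sqrt{b{\left(146,102 \right)} + 23961} = \sqrt{\left(10 - 102\right) + 23961} = \sqrt{-92 + 23961} = \sqrt{23869}$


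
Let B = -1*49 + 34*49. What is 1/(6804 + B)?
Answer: 1/8421 ≈ 0.00011875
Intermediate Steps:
B = 1617 (B = -49 + 1666 = 1617)
1/(6804 + B) = 1/(6804 + 1617) = 1/8421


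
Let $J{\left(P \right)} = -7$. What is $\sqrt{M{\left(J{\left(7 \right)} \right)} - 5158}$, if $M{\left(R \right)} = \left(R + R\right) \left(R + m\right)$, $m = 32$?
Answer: $18 i \sqrt{17} \approx 74.216 i$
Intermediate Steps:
$M{\left(R \right)} = 2 R \left(32 + R\right)$ ($M{\left(R \right)} = \left(R + R\right) \left(R + 32\right) = 2 R \left(32 + R\right)$)
$\sqrt{M{\left(J{\left(7 \right)} \right)} - 5158} = \sqrt{2 \left(-7\right) \left(32 - 7\right) - 5158} = \sqrt{2 \left(-7\right) 25 - 5158} = \sqrt{-350 - 5158} = \sqrt{-5508} = 18 i \sqrt{17}$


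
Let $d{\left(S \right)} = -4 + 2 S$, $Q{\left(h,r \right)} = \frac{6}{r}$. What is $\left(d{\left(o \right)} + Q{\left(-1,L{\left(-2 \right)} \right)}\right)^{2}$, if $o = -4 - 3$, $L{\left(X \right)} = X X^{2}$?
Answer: $\frac{5625}{16} \approx 351.56$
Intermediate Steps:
$L{\left(X \right)} = X^{3}$
$o = -7$
$\left(d{\left(o \right)} + Q{\left(-1,L{\left(-2 \right)} \right)}\right)^{2} = \left(\left(-4 + 2 \left(-7\right)\right) + \frac{6}{\left(-2\right)^{3}}\right)^{2} = \left(\left(-4 - 14\right) + \frac{6}{-8}\right)^{2} = \left(-18 + 6 \left(- \frac{1}{8}\right)\right)^{2} = \left(-18 - \frac{3}{4}\right)^{2} = \left(- \frac{75}{4}\right)^{2} = \frac{5625}{16}$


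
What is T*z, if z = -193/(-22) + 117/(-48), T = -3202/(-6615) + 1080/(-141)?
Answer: -248746019/5471928 ≈ -45.459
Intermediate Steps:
T = -2230906/310905 (T = -3202*(-1/6615) + 1080*(-1/141) = 3202/6615 - 360/47 = -2230906/310905 ≈ -7.1755)
z = 1115/176 (z = -193*(-1/22) + 117*(-1/48) = 193/22 - 39/16 = 1115/176 ≈ 6.3352)
T*z = -2230906/310905*1115/176 = -248746019/5471928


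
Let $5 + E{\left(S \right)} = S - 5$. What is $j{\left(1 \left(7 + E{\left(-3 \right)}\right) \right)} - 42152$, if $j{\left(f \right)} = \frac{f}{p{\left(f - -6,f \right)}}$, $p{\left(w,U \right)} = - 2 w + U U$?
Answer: $- \frac{252913}{6} \approx -42152.0$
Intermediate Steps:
$E{\left(S \right)} = -10 + S$ ($E{\left(S \right)} = -5 + \left(S - 5\right) = -5 + \left(-5 + S\right) = -10 + S$)
$p{\left(w,U \right)} = U^{2} - 2 w$ ($p{\left(w,U \right)} = - 2 w + U^{2} = U^{2} - 2 w$)
$j{\left(f \right)} = \frac{f}{-12 + f^{2} - 2 f}$ ($j{\left(f \right)} = \frac{f}{f^{2} - 2 \left(f - -6\right)} = \frac{f}{f^{2} - 2 \left(f + 6\right)} = \frac{f}{f^{2} - 2 \left(6 + f\right)} = \frac{f}{f^{2} - \left(12 + 2 f\right)} = \frac{f}{-12 + f^{2} - 2 f}$)
$j{\left(1 \left(7 + E{\left(-3 \right)}\right) \right)} - 42152 = \frac{1 \left(7 - 13\right)}{-12 + \left(1 \left(7 - 13\right)\right)^{2} - 2 \cdot 1 \left(7 - 13\right)} - 42152 = \frac{1 \left(-6\right)}{-12 + \left(1 \left(-6\right)\right)^{2} - 2 \cdot 1 \left(-6\right)} - 42152 = - \frac{6}{-12 + \left(-6\right)^{2} - -12} - 42152 = - \frac{6}{-12 + 36 + 12} - 42152 = - \frac{6}{36} - 42152 = \left(-6\right) \frac{1}{36} - 42152 = - \frac{1}{6} - 42152 = - \frac{252913}{6}$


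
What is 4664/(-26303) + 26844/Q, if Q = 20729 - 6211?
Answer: 319182890/190933477 ≈ 1.6717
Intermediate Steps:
Q = 14518
4664/(-26303) + 26844/Q = 4664/(-26303) + 26844/14518 = 4664*(-1/26303) + 26844*(1/14518) = -4664/26303 + 13422/7259 = 319182890/190933477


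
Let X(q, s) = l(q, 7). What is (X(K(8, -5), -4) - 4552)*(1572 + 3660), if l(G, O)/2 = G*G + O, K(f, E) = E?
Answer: -23481216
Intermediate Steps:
l(G, O) = 2*O + 2*G² (l(G, O) = 2*(G*G + O) = 2*(G² + O) = 2*(O + G²) = 2*O + 2*G²)
X(q, s) = 14 + 2*q² (X(q, s) = 2*7 + 2*q² = 14 + 2*q²)
(X(K(8, -5), -4) - 4552)*(1572 + 3660) = ((14 + 2*(-5)²) - 4552)*(1572 + 3660) = ((14 + 2*25) - 4552)*5232 = ((14 + 50) - 4552)*5232 = (64 - 4552)*5232 = -4488*5232 = -23481216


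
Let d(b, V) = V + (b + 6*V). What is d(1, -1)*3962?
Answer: -23772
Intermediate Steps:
d(b, V) = b + 7*V
d(1, -1)*3962 = (1 + 7*(-1))*3962 = (1 - 7)*3962 = -6*3962 = -23772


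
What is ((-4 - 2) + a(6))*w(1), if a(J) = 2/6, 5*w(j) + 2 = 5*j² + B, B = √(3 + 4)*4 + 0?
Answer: -17/5 - 68*√7/15 ≈ -15.394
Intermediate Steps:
B = 4*√7 (B = √7*4 + 0 = 4*√7 + 0 = 4*√7 ≈ 10.583)
w(j) = -⅖ + j² + 4*√7/5 (w(j) = -⅖ + (5*j² + 4*√7)/5 = -⅖ + (4*√7 + 5*j²)/5 = -⅖ + (j² + 4*√7/5) = -⅖ + j² + 4*√7/5)
a(J) = ⅓ (a(J) = 2*(⅙) = ⅓)
((-4 - 2) + a(6))*w(1) = ((-4 - 2) + ⅓)*(-⅖ + 1² + 4*√7/5) = (-6 + ⅓)*(-⅖ + 1 + 4*√7/5) = -17*(⅗ + 4*√7/5)/3 = -17/5 - 68*√7/15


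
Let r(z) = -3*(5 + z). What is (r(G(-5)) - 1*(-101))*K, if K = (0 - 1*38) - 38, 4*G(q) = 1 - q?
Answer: -6194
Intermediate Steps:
G(q) = ¼ - q/4 (G(q) = (1 - q)/4 = ¼ - q/4)
r(z) = -15 - 3*z
K = -76 (K = (0 - 38) - 38 = -38 - 38 = -76)
(r(G(-5)) - 1*(-101))*K = ((-15 - 3*(¼ - ¼*(-5))) - 1*(-101))*(-76) = ((-15 - 3*(¼ + 5/4)) + 101)*(-76) = ((-15 - 3*3/2) + 101)*(-76) = ((-15 - 9/2) + 101)*(-76) = (-39/2 + 101)*(-76) = (163/2)*(-76) = -6194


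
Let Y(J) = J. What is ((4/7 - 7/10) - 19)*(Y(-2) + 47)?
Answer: -12051/14 ≈ -860.79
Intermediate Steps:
((4/7 - 7/10) - 19)*(Y(-2) + 47) = ((4/7 - 7/10) - 19)*(-2 + 47) = ((4*(⅐) - 7*⅒) - 19)*45 = ((4/7 - 7/10) - 19)*45 = (-9/70 - 19)*45 = -1339/70*45 = -12051/14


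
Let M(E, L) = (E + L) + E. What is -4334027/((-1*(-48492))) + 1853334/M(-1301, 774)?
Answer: -24448618421/22160844 ≈ -1103.2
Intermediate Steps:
M(E, L) = L + 2*E
-4334027/((-1*(-48492))) + 1853334/M(-1301, 774) = -4334027/((-1*(-48492))) + 1853334/(774 + 2*(-1301)) = -4334027/48492 + 1853334/(774 - 2602) = -4334027*1/48492 + 1853334/(-1828) = -4334027/48492 + 1853334*(-1/1828) = -4334027/48492 - 926667/914 = -24448618421/22160844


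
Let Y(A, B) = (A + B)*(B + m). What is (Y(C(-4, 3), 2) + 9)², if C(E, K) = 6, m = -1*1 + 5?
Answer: 3249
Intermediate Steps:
m = 4 (m = -1 + 5 = 4)
Y(A, B) = (4 + B)*(A + B) (Y(A, B) = (A + B)*(B + 4) = (A + B)*(4 + B) = (4 + B)*(A + B))
(Y(C(-4, 3), 2) + 9)² = ((2² + 4*6 + 4*2 + 6*2) + 9)² = ((4 + 24 + 8 + 12) + 9)² = (48 + 9)² = 57² = 3249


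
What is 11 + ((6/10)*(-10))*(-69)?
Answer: 425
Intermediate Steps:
11 + ((6/10)*(-10))*(-69) = 11 + ((6*(⅒))*(-10))*(-69) = 11 + ((⅗)*(-10))*(-69) = 11 - 6*(-69) = 11 + 414 = 425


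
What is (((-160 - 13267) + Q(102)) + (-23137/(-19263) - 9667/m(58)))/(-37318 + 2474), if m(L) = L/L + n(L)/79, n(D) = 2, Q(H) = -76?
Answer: 11925971857/18122399244 ≈ 0.65808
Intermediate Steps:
m(L) = 81/79 (m(L) = L/L + 2/79 = 1 + 2*(1/79) = 1 + 2/79 = 81/79)
(((-160 - 13267) + Q(102)) + (-23137/(-19263) - 9667/m(58)))/(-37318 + 2474) = (((-160 - 13267) - 76) + (-23137/(-19263) - 9667/81/79))/(-37318 + 2474) = ((-13427 - 76) + (-23137*(-1/19263) - 9667*79/81))/(-34844) = (-13503 + (23137/19263 - 763693/81))*(-1/34844) = (-13503 - 4903048054/520101)*(-1/34844) = -11925971857/520101*(-1/34844) = 11925971857/18122399244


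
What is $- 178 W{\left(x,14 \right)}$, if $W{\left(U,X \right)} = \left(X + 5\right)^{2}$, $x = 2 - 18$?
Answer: $-64258$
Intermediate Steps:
$x = -16$ ($x = 2 - 18 = -16$)
$W{\left(U,X \right)} = \left(5 + X\right)^{2}$
$- 178 W{\left(x,14 \right)} = - 178 \left(5 + 14\right)^{2} = - 178 \cdot 19^{2} = \left(-178\right) 361 = -64258$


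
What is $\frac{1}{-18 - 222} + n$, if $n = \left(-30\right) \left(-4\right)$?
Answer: $\frac{28799}{240} \approx 120.0$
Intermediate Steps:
$n = 120$
$\frac{1}{-18 - 222} + n = \frac{1}{-18 - 222} + 120 = \frac{1}{-240} + 120 = - \frac{1}{240} + 120 = \frac{28799}{240}$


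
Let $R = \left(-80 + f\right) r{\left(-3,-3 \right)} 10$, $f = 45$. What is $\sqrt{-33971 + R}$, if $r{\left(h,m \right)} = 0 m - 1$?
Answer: $i \sqrt{33621} \approx 183.36 i$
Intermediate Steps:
$r{\left(h,m \right)} = -1$ ($r{\left(h,m \right)} = 0 - 1 = -1$)
$R = 350$ ($R = \left(-80 + 45\right) \left(\left(-1\right) 10\right) = \left(-35\right) \left(-10\right) = 350$)
$\sqrt{-33971 + R} = \sqrt{-33971 + 350} = \sqrt{-33621} = i \sqrt{33621}$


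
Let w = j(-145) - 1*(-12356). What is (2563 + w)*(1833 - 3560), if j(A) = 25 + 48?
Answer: -25891184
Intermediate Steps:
j(A) = 73
w = 12429 (w = 73 - 1*(-12356) = 73 + 12356 = 12429)
(2563 + w)*(1833 - 3560) = (2563 + 12429)*(1833 - 3560) = 14992*(-1727) = -25891184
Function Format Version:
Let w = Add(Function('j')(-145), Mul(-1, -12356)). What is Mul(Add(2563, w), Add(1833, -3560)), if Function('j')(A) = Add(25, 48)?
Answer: -25891184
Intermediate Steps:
Function('j')(A) = 73
w = 12429 (w = Add(73, Mul(-1, -12356)) = Add(73, 12356) = 12429)
Mul(Add(2563, w), Add(1833, -3560)) = Mul(Add(2563, 12429), Add(1833, -3560)) = Mul(14992, -1727) = -25891184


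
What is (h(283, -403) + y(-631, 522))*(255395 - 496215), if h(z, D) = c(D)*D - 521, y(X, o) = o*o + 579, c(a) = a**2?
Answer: 15696234593700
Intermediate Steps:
y(X, o) = 579 + o**2 (y(X, o) = o**2 + 579 = 579 + o**2)
h(z, D) = -521 + D**3 (h(z, D) = D**2*D - 521 = D**3 - 521 = -521 + D**3)
(h(283, -403) + y(-631, 522))*(255395 - 496215) = ((-521 + (-403)**3) + (579 + 522**2))*(255395 - 496215) = ((-521 - 65450827) + (579 + 272484))*(-240820) = (-65451348 + 273063)*(-240820) = -65178285*(-240820) = 15696234593700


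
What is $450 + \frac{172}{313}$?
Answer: $\frac{141022}{313} \approx 450.55$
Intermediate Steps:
$450 + \frac{172}{313} = \frac{141022}{313}$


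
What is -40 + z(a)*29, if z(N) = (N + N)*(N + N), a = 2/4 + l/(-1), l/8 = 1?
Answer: 6485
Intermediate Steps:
l = 8 (l = 8*1 = 8)
a = -15/2 (a = 2/4 + 8/(-1) = 2*(¼) + 8*(-1) = ½ - 8 = -15/2 ≈ -7.5000)
z(N) = 4*N² (z(N) = (2*N)*(2*N) = 4*N²)
-40 + z(a)*29 = -40 + (4*(-15/2)²)*29 = -40 + (4*(225/4))*29 = -40 + 225*29 = -40 + 6525 = 6485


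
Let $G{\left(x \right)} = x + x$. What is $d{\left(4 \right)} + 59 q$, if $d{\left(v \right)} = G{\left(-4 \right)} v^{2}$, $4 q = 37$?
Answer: $\frac{1671}{4} \approx 417.75$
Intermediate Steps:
$q = \frac{37}{4}$ ($q = \frac{1}{4} \cdot 37 = \frac{37}{4} \approx 9.25$)
$G{\left(x \right)} = 2 x$
$d{\left(v \right)} = - 8 v^{2}$ ($d{\left(v \right)} = 2 \left(-4\right) v^{2} = - 8 v^{2}$)
$d{\left(4 \right)} + 59 q = - 8 \cdot 4^{2} + 59 \cdot \frac{37}{4} = \left(-8\right) 16 + \frac{2183}{4} = -128 + \frac{2183}{4} = \frac{1671}{4}$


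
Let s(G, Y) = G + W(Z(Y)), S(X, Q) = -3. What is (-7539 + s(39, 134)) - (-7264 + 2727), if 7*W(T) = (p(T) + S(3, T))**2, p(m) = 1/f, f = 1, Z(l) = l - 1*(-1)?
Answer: -20737/7 ≈ -2962.4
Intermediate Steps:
Z(l) = 1 + l (Z(l) = l + 1 = 1 + l)
p(m) = 1 (p(m) = 1/1 = 1)
W(T) = 4/7 (W(T) = (1 - 3)**2/7 = (1/7)*(-2)**2 = (1/7)*4 = 4/7)
s(G, Y) = 4/7 + G (s(G, Y) = G + 4/7 = 4/7 + G)
(-7539 + s(39, 134)) - (-7264 + 2727) = (-7539 + (4/7 + 39)) - (-7264 + 2727) = (-7539 + 277/7) - 1*(-4537) = -52496/7 + 4537 = -20737/7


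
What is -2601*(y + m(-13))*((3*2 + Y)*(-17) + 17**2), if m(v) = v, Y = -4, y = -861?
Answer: 579684870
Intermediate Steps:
-2601*(y + m(-13))*((3*2 + Y)*(-17) + 17**2) = -2601*(-861 - 13)*((3*2 - 4)*(-17) + 17**2) = -(-2273274)*((6 - 4)*(-17) + 289) = -(-2273274)*(2*(-17) + 289) = -(-2273274)*(-34 + 289) = -(-2273274)*255 = -2601*(-222870) = 579684870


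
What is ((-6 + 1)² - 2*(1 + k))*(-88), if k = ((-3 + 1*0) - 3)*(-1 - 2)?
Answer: 1144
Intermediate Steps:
k = 18 (k = ((-3 + 0) - 3)*(-3) = (-3 - 3)*(-3) = -6*(-3) = 18)
((-6 + 1)² - 2*(1 + k))*(-88) = ((-6 + 1)² - 2*(1 + 18))*(-88) = ((-5)² - 2*19)*(-88) = (25 - 38)*(-88) = -13*(-88) = 1144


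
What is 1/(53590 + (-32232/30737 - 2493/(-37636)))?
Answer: 1156817732/61992725801669 ≈ 1.8661e-5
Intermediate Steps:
1/(53590 + (-32232/30737 - 2493/(-37636))) = 1/(53590 + (-32232*1/30737 - 2493*(-1/37636))) = 1/(53590 + (-32232/30737 + 2493/37636)) = 1/(53590 - 1136456211/1156817732) = 1/(61992725801669/1156817732) = 1156817732/61992725801669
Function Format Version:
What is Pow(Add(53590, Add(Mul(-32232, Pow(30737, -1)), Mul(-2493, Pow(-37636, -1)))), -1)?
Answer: Rational(1156817732, 61992725801669) ≈ 1.8661e-5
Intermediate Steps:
Pow(Add(53590, Add(Mul(-32232, Pow(30737, -1)), Mul(-2493, Pow(-37636, -1)))), -1) = Pow(Add(53590, Add(Mul(-32232, Rational(1, 30737)), Mul(-2493, Rational(-1, 37636)))), -1) = Pow(Add(53590, Add(Rational(-32232, 30737), Rational(2493, 37636))), -1) = Pow(Add(53590, Rational(-1136456211, 1156817732)), -1) = Pow(Rational(61992725801669, 1156817732), -1) = Rational(1156817732, 61992725801669)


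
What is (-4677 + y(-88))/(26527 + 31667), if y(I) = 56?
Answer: -4621/58194 ≈ -0.079407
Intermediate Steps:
(-4677 + y(-88))/(26527 + 31667) = (-4677 + 56)/(26527 + 31667) = -4621/58194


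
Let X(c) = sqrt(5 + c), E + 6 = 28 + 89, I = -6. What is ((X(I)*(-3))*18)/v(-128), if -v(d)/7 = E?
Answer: 18*I/259 ≈ 0.069498*I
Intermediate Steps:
E = 111 (E = -6 + (28 + 89) = -6 + 117 = 111)
v(d) = -777 (v(d) = -7*111 = -777)
((X(I)*(-3))*18)/v(-128) = ((sqrt(5 - 6)*(-3))*18)/(-777) = ((sqrt(-1)*(-3))*18)*(-1/777) = ((I*(-3))*18)*(-1/777) = (-3*I*18)*(-1/777) = -54*I*(-1/777) = 18*I/259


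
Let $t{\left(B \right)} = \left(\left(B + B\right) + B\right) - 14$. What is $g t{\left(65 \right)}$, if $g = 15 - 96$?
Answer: $-14661$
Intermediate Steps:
$g = -81$
$t{\left(B \right)} = -14 + 3 B$ ($t{\left(B \right)} = \left(2 B + B\right) - 14 = 3 B - 14 = -14 + 3 B$)
$g t{\left(65 \right)} = - 81 \left(-14 + 3 \cdot 65\right) = - 81 \left(-14 + 195\right) = \left(-81\right) 181 = -14661$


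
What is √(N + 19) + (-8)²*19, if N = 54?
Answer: 1216 + √73 ≈ 1224.5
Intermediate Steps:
√(N + 19) + (-8)²*19 = √(54 + 19) + (-8)²*19 = √73 + 64*19 = √73 + 1216 = 1216 + √73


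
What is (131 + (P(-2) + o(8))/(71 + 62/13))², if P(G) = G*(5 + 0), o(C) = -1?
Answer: 16613147664/970225 ≈ 17123.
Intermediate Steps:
P(G) = 5*G (P(G) = G*5 = 5*G)
(131 + (P(-2) + o(8))/(71 + 62/13))² = (131 + (5*(-2) - 1)/(71 + 62/13))² = (131 + (-10 - 1)/(71 + 62*(1/13)))² = (131 - 11/(71 + 62/13))² = (131 - 11/985/13)² = (131 - 11*13/985)² = (131 - 143/985)² = (128892/985)² = 16613147664/970225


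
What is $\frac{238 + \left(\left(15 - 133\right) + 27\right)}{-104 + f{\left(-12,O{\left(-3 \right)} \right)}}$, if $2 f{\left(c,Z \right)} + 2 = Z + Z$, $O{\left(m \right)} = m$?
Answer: $- \frac{49}{36} \approx -1.3611$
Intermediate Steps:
$f{\left(c,Z \right)} = -1 + Z$ ($f{\left(c,Z \right)} = -1 + \frac{Z + Z}{2} = -1 + \frac{2 Z}{2} = -1 + Z$)
$\frac{238 + \left(\left(15 - 133\right) + 27\right)}{-104 + f{\left(-12,O{\left(-3 \right)} \right)}} = \frac{238 + \left(\left(15 - 133\right) + 27\right)}{-104 - 4} = \frac{238 + \left(-118 + 27\right)}{-104 - 4} = \frac{238 - 91}{-108} = 147 \left(- \frac{1}{108}\right) = - \frac{49}{36}$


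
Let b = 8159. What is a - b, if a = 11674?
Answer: 3515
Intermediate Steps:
a - b = 11674 - 1*8159 = 11674 - 8159 = 3515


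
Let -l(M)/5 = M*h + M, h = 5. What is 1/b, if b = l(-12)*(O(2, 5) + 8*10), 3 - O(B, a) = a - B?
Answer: 1/28800 ≈ 3.4722e-5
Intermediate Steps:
O(B, a) = 3 + B - a (O(B, a) = 3 - (a - B) = 3 + (B - a) = 3 + B - a)
l(M) = -30*M (l(M) = -5*(M*5 + M) = -5*(5*M + M) = -30*M)
b = 28800 (b = (-30*(-12))*((3 + 2 - 1*5) + 8*10) = 360*((3 + 2 - 5) + 80) = 360*(0 + 80) = 360*80 = 28800)
1/b = 1/28800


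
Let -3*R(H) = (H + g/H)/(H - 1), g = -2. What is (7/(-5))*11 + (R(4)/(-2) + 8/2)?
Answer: -2017/180 ≈ -11.206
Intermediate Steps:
R(H) = -(H - 2/H)/(3*(-1 + H)) (R(H) = -(H - 2/H)/(3*(H - 1)) = -(H - 2/H)/(3*(-1 + H)))
(7/(-5))*11 + (R(4)/(-2) + 8/2) = (7/(-5))*11 + (((1/3)*(2 - 1*4**2)/(4*(-1 + 4)))/(-2) + 8/2) = (7*(-1/5))*11 + (((1/3)*(1/4)*(2 - 1*16)/3)*(-1/2) + 8*(1/2)) = -7/5*11 + (((1/3)*(1/4)*(1/3)*(2 - 16))*(-1/2) + 4) = -77/5 + (((1/3)*(1/4)*(1/3)*(-14))*(-1/2) + 4) = -77/5 + (-7/18*(-1/2) + 4) = -77/5 + (7/36 + 4) = -77/5 + 151/36 = -2017/180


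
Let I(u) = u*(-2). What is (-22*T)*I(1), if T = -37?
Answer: -1628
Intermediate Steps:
I(u) = -2*u
(-22*T)*I(1) = (-22*(-37))*(-2*1) = 814*(-2) = -1628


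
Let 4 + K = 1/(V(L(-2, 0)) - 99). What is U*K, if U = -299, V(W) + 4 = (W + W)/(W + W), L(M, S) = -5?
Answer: 122291/102 ≈ 1198.9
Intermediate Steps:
V(W) = -3 (V(W) = -4 + (W + W)/(W + W) = -4 + (2*W)/((2*W)) = -4 + (2*W)*(1/(2*W)) = -4 + 1 = -3)
K = -409/102 (K = -4 + 1/(-3 - 99) = -4 + 1/(-102) = -4 - 1/102 = -409/102 ≈ -4.0098)
U*K = -299*(-409/102) = 122291/102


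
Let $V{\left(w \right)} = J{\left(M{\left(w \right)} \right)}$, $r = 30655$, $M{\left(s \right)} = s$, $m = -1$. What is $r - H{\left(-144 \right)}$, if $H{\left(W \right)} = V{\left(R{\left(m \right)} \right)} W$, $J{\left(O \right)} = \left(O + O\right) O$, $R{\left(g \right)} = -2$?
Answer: $31807$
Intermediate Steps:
$J{\left(O \right)} = 2 O^{2}$ ($J{\left(O \right)} = 2 O O = 2 O^{2}$)
$V{\left(w \right)} = 2 w^{2}$
$H{\left(W \right)} = 8 W$ ($H{\left(W \right)} = 2 \left(-2\right)^{2} W = 2 \cdot 4 W = 8 W$)
$r - H{\left(-144 \right)} = 30655 - 8 \left(-144\right) = 30655 - -1152 = 30655 + 1152 = 31807$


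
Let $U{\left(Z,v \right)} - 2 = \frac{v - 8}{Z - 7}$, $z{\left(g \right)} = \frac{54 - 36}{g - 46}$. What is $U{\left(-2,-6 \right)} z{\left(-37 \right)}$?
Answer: $- \frac{64}{83} \approx -0.77108$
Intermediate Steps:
$z{\left(g \right)} = \frac{18}{-46 + g}$
$U{\left(Z,v \right)} = 2 + \frac{-8 + v}{-7 + Z}$ ($U{\left(Z,v \right)} = 2 + \frac{v - 8}{Z - 7} = 2 + \frac{-8 + v}{-7 + Z}$)
$U{\left(-2,-6 \right)} z{\left(-37 \right)} = \frac{-22 - 6 + 2 \left(-2\right)}{-7 - 2} \frac{18}{-46 - 37} = \frac{-22 - 6 - 4}{-9} \frac{18}{-83} = \left(- \frac{1}{9}\right) \left(-32\right) 18 \left(- \frac{1}{83}\right) = \frac{32}{9} \left(- \frac{18}{83}\right) = - \frac{64}{83}$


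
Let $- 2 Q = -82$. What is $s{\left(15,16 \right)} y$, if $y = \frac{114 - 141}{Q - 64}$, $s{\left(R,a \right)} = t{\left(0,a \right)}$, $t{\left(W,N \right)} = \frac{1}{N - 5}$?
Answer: $\frac{27}{253} \approx 0.10672$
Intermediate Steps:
$Q = 41$ ($Q = \left(- \frac{1}{2}\right) \left(-82\right) = 41$)
$t{\left(W,N \right)} = \frac{1}{-5 + N}$
$s{\left(R,a \right)} = \frac{1}{-5 + a}$
$y = \frac{27}{23}$ ($y = \frac{114 - 141}{41 - 64} = - \frac{27}{-23} = \left(-27\right) \left(- \frac{1}{23}\right) = \frac{27}{23} \approx 1.1739$)
$s{\left(15,16 \right)} y = \frac{1}{-5 + 16} \cdot \frac{27}{23} = \frac{1}{11} \cdot \frac{27}{23} = \frac{27}{253}$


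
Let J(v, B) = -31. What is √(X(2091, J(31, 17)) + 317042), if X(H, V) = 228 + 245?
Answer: √317515 ≈ 563.48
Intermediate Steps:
X(H, V) = 473
√(X(2091, J(31, 17)) + 317042) = √(473 + 317042) = √317515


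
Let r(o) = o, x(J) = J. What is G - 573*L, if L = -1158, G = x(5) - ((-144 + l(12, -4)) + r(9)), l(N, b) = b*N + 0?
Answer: 663722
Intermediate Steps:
l(N, b) = N*b (l(N, b) = N*b + 0 = N*b)
G = 188 (G = 5 - ((-144 + 12*(-4)) + 9) = 5 - ((-144 - 48) + 9) = 5 - (-192 + 9) = 5 - 1*(-183) = 5 + 183 = 188)
G - 573*L = 188 - 573*(-1158) = 188 + 663534 = 663722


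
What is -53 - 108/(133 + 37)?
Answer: -4559/85 ≈ -53.635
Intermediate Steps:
-53 - 108/(133 + 37) = -53 - 108/170 = -53 - 108*1/170 = -53 - 54/85 = -4559/85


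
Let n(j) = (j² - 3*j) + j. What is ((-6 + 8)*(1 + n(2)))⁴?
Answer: 16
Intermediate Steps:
n(j) = j² - 2*j
((-6 + 8)*(1 + n(2)))⁴ = ((-6 + 8)*(1 + 2*(-2 + 2)))⁴ = (2*(1 + 2*0))⁴ = (2*(1 + 0))⁴ = (2*1)⁴ = 2⁴ = 16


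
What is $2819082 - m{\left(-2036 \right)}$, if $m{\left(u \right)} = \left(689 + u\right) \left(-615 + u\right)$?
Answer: $-751815$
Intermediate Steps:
$m{\left(u \right)} = \left(-615 + u\right) \left(689 + u\right)$
$2819082 - m{\left(-2036 \right)} = 2819082 - \left(-423735 + \left(-2036\right)^{2} + 74 \left(-2036\right)\right) = 2819082 - \left(-423735 + 4145296 - 150664\right) = 2819082 - 3570897 = -751815$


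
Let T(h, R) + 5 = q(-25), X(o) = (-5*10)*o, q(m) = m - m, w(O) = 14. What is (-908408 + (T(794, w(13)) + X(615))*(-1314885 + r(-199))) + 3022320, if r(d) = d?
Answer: 40447522332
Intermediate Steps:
q(m) = 0
X(o) = -50*o
T(h, R) = -5 (T(h, R) = -5 + 0 = -5)
(-908408 + (T(794, w(13)) + X(615))*(-1314885 + r(-199))) + 3022320 = (-908408 + (-5 - 50*615)*(-1314885 - 199)) + 3022320 = (-908408 + (-5 - 30750)*(-1315084)) + 3022320 = (-908408 - 30755*(-1315084)) + 3022320 = (-908408 + 40445408420) + 3022320 = 40444500012 + 3022320 = 40447522332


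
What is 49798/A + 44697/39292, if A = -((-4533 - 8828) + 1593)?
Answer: 1650703/307439 ≈ 5.3692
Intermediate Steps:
A = 11768 (A = -(-13361 + 1593) = -1*(-11768) = 11768)
49798/A + 44697/39292 = 49798/11768 + 44697/39292 = 49798*(1/11768) + 44697*(1/39292) = 24899/5884 + 951/836 = 1650703/307439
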